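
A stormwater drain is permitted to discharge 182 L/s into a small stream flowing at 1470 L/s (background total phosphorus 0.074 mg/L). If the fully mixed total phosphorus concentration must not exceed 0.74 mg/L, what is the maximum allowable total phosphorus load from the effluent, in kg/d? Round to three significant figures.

Mass balance at the limit: 1470·0.07400 + 182.0·Cₑ = 1652·0.74 → Cₑ = 6.119 mg/L.
182.0 L/s = 0.1820 m³/s. Load = 0.1820 m³/s × 6.119 g/m³ × 86 400 s/d = 96.22 kg/d.

96.2 kg/d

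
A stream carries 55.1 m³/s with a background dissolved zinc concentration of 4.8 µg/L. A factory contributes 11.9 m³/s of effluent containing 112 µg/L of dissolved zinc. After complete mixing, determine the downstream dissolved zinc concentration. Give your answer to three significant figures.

Conservation of mass: C = (55.10·4.800 + 11.90·112.0) / 67.00 = 1597/67.00 = 23.84 µg/L.

23.8 µg/L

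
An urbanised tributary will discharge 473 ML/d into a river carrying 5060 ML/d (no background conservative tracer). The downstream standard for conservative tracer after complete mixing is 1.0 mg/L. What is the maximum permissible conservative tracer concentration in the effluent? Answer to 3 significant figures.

At the limit, (Qr·Cr + Qe·Cₑ)/(Qr + Qe) = 1.0:
Cₑ = (5533·1.0 − 5060·0) / 473.0 = 11.70 mg/L.

11.7 mg/L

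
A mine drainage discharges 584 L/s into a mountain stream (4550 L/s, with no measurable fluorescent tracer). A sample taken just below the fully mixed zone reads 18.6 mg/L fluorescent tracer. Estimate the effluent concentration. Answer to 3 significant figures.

Mass balance: 4550·0 + 584.0·Cₑ = 5134·18.60
→ Cₑ = (5134·18.60 − 4550·0) / 584.0 = 163.5 mg/L.

164 mg/L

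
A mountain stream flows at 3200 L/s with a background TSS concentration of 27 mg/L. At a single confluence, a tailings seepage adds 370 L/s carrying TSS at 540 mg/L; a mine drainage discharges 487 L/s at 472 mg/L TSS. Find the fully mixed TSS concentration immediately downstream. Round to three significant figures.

Flow-weighted average: C = (3200·27.00 + 370.0·540.0 + 487.0·472.0) / 4057 = 516100/4057 = 127.2 mg/L.

127 mg/L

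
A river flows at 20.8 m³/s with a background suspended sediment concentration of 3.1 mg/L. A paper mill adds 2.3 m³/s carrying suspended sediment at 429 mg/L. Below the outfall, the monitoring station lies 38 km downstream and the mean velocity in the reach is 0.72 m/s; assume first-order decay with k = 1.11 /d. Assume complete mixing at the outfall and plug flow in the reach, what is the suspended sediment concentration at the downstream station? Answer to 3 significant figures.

Mixed concentration C = ΣQC/ΣQ = (20.80·3.100 + 2.300·429.0) / 23.10 = 1051/23.10 = 45.51 mg/L.
Travel time t = 38·1000 / 0.72 = 52780 s = 14.66 h.
First-order decay: C = 45.51·exp(−k·t) = 45.51·0.5076 = 23.10 mg/L.

23.1 mg/L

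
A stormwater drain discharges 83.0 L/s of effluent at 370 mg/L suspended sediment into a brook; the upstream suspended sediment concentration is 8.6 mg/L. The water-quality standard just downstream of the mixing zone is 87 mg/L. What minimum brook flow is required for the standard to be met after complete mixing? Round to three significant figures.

300 L/s

Set C_mix = 87: (Q·8.600 + 83.00·370.0) / (Q + 83.00) = 87
→ Q = 83.00·(370.0 − 87)/(87 − 8.600) = 299.6 L/s.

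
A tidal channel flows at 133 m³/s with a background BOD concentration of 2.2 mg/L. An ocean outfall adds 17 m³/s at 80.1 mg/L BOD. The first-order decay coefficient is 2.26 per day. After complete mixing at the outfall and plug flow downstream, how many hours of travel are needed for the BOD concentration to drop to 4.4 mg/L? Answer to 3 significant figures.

9.76 h

Mass balance: C = (133.0·2.200 + 17.00·80.10) / 150.0 = 1654/150.0 = 11.03 mg/L.
11.03·exp(−k·t) = 4.4 → t = ln(11.03/4.4)/k = 35130 s = 9.758 h.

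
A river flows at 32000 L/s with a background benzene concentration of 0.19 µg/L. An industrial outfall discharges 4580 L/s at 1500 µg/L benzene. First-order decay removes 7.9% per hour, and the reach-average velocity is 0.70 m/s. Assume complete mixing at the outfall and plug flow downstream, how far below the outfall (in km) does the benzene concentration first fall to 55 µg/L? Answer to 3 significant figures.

37.6 km

Conservation of mass: C = (32000·0.1900 + 4580·1500) / 36580 = 6876000/36580 = 188.0 µg/L.
7.9%/h lost → k = −ln(1 − 0.079) = 0.08230 h⁻¹.
Set 188.0·exp(−k·t) = 55 → t = ln(188.0/55)/k = 53760 s = 14.93 h.
Distance = v·t = 0.70·53760 = 37630 m = 37.63 km.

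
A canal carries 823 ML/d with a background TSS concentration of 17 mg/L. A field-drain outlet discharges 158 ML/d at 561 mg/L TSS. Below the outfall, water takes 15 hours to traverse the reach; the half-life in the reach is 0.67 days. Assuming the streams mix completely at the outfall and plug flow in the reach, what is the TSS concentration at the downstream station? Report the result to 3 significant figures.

Mass balance: C = (823.0·17.00 + 158.0·561.0) / 981.0 = 102600/981.0 = 104.6 mg/L.
Half-life 0.67 d → k = ln 2 / 0.67 = 1.035 d⁻¹.
Applying C = C₀e^(−kt): 104.6 × 0.5238 = 54.80 mg/L.

54.8 mg/L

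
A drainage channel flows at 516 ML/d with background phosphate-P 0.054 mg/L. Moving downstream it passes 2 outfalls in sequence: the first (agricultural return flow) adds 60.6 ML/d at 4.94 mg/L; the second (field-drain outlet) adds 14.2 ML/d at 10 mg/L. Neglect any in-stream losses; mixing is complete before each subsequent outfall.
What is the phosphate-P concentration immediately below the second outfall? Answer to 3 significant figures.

Outfall 1: combined Q = 576.6 ML/d; C = (516.0·0.05400 + 60.60·4.940)/576.6 = 0.5675 mg/L.
Outfall 2: combined Q = 590.8 ML/d; C = (576.6·0.5675 + 14.20·10.00)/590.8 = 0.7942 mg/L.

0.794 mg/L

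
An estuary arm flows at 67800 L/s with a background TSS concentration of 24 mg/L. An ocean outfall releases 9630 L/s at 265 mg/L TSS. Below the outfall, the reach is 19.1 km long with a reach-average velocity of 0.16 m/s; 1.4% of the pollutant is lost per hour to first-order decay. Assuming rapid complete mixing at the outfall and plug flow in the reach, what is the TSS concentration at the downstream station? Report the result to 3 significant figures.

Flow-weighted average: C = (67800·24.00 + 9630·265.0) / 77430 = 4179000/77430 = 53.97 mg/L.
Travel time t = 19.1·1000 / 0.16 = 119400 s = 33.16 h.
1.4%/h lost → k = −ln(1 − 0.014) = 0.01410 h⁻¹.
Applying C = C₀e^(−kt): 53.97 × 0.6266 = 33.82 mg/L.

33.8 mg/L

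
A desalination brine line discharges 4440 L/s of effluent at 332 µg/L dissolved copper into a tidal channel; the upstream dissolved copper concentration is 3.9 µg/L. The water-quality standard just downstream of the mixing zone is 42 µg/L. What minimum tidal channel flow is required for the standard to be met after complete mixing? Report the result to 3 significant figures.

33800 L/s

Set C_mix = 42: (Q·3.900 + 4440·332.0) / (Q + 4440) = 42
→ Q = 4440·(332.0 − 42)/(42 − 3.900) = 33800 L/s.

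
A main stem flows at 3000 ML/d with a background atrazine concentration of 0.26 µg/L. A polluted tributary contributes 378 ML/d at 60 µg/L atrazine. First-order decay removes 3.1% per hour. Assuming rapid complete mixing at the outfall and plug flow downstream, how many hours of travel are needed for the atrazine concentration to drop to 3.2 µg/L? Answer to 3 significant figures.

24.6 h

Conservation of mass: C = (3000·0.2600 + 378.0·60.00) / 3378 = 23460/3378 = 6.945 µg/L.
3.1%/h lost → k = −ln(1 − 0.031) = 0.03149 h⁻¹.
6.945·exp(−k·t) = 3.2 → t = ln(6.945/3.2)/k = 88580 s = 24.61 h.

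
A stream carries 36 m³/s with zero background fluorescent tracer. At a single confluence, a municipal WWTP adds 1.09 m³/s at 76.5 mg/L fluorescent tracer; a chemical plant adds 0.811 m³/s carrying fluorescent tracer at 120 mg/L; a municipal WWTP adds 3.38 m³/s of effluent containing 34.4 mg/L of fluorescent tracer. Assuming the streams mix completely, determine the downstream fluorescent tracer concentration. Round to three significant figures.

7.19 mg/L

Conservation of mass: C = (36.00·0 + 1.090·76.50 + 0.8110·120.0 + 3.380·34.40) / 41.28 = 297.0/41.28 = 7.194 mg/L.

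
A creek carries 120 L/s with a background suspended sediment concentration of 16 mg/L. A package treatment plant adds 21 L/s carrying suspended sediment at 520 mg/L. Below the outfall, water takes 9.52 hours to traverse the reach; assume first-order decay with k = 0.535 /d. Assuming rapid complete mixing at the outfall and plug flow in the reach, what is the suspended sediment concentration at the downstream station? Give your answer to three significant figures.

After mixing, C = (120.0·16.00 + 21.00·520.0) / 141.0 = 12840/141.0 = 91.06 mg/L.
After decay, C = 91.06 × e^(−kt) = 91.06 × 0.8088 = 73.65 mg/L.

73.7 mg/L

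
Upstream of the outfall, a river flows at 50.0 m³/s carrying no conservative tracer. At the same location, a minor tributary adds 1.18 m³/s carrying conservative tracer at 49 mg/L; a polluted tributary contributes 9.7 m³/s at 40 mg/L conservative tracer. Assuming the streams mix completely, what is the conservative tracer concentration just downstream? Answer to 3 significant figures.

After mixing, C = (50.00·0 + 1.180·49.00 + 9.700·40.00) / 60.88 = 445.8/60.88 = 7.323 mg/L.

7.32 mg/L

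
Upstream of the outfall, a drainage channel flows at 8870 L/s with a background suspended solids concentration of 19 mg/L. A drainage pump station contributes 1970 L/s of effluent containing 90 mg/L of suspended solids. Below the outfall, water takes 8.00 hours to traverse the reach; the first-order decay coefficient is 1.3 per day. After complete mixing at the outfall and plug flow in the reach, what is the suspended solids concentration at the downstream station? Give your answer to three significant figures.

20.7 mg/L

Mass balance: C = (8870·19.00 + 1970·90.00) / 10840 = 345800/10840 = 31.90 mg/L.
Applying C = C₀e^(−kt): 31.90 × 0.6483 = 20.68 mg/L.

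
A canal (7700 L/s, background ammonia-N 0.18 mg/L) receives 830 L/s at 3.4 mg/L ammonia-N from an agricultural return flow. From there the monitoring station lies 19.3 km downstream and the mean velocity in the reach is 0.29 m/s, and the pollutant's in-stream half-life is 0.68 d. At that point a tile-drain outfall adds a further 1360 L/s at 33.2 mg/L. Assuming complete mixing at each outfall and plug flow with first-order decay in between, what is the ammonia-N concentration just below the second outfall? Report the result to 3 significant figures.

4.76 mg/L

Mixed concentration C = ΣQC/ΣQ = (7700·0.1800 + 830.0·3.400) / 8530 = 4208/8530 = 0.4933 mg/L; combined flow 8530 L/s.
Travel time t = 19.3·1000 / 0.29 = 66550 s = 18.49 h.
Half-life 0.68 d → k = ln 2 / 0.68 = 1.019 d⁻¹.
After decay, C = 0.4933 × e^(−kt) = 0.4933 × 0.4560 = 0.2250 mg/L.
Second outfall: C = (8530·0.2250 + 1360·33.20)/9890 = 4.759 mg/L.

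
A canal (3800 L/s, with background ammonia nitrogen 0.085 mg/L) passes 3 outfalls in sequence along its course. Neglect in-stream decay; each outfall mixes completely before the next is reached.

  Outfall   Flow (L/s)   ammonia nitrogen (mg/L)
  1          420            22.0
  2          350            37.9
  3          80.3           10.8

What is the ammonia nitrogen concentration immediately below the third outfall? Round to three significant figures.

After outfall 1: Q = 3800 + 420.0 = 4220 L/s; C = (3800·0.08500 + 420.0·22.00)/4220 = 2.266 mg/L.
After outfall 2: Q = 4220 + 350.0 = 4570 L/s; C = (4220·2.266 + 350.0·37.90)/4570 = 4.995 mg/L.
After outfall 3: Q = 4570 + 80.30 = 4650 L/s; C = (4570·4.995 + 80.30·10.80)/4650 = 5.095 mg/L.

5.10 mg/L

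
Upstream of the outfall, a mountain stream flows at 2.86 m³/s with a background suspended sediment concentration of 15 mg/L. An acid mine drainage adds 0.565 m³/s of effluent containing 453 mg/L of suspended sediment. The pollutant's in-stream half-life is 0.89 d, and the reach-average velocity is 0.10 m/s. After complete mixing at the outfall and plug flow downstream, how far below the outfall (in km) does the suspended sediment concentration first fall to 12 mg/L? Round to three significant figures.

22.0 km

Mass balance: C = (2.860·15.00 + 0.5650·453.0) / 3.425 = 298.8/3.425 = 87.25 mg/L.
Half-life 0.89 d → k = ln 2 / 0.89 = 0.7788 d⁻¹.
Set 87.25·exp(−k·t) = 12 → t = ln(87.25/12)/k = 220100 s = 61.14 h.
Distance = v·t = 0.10·220100 = 22010 m = 22.01 km.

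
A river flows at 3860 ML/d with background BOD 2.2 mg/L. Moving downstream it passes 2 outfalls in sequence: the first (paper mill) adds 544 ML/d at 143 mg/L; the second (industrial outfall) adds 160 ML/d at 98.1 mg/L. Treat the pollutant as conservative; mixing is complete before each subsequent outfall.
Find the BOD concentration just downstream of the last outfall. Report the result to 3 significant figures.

Outfall 1: combined Q = 4404 ML/d; C = (3860·2.200 + 544.0·143.0)/4404 = 19.59 mg/L.
Outfall 2: combined Q = 4564 ML/d; C = (4404·19.59 + 160.0·98.10)/4564 = 22.34 mg/L.

22.3 mg/L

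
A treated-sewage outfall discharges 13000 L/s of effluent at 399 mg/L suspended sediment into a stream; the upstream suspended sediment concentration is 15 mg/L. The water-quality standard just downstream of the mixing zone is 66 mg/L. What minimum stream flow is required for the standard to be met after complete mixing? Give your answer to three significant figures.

84900 L/s

Set C_mix = 66: (Q·15.00 + 13000·399.0) / (Q + 13000) = 66
→ Q = 13000·(399.0 − 66)/(66 − 15.00) = 84880 L/s.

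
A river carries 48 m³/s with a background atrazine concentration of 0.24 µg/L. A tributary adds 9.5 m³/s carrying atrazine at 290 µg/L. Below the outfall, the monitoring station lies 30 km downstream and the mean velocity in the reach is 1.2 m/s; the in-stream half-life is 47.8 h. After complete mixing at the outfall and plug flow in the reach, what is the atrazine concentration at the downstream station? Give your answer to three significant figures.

43.5 µg/L

After mixing, C = (48.00·0.2400 + 9.500·290.0) / 57.50 = 2767/57.50 = 48.11 µg/L.
Travel time t = 30·1000 / 1.2 = 25000 s = 6.944 h.
Half-life 47.8 h → k = ln 2 / 47.8 = 0.01450 h⁻¹ = 0.3480 d⁻¹.
Applying C = C₀e^(−kt): 48.11 × 0.9042 = 43.50 µg/L.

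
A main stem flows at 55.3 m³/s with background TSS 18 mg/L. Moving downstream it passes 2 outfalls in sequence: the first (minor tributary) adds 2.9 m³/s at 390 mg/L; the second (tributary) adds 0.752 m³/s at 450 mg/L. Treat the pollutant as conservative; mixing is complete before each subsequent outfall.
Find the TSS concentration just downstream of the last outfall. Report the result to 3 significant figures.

41.8 mg/L

Below outfall 1: Q → 58.20 m³/s, C = (55.30·18.00 + 2.900·390.0)/58.20 = 36.54 mg/L.
Below outfall 2: Q → 58.95 m³/s, C = (58.20·36.54 + 0.7520·450.0)/58.95 = 41.81 mg/L.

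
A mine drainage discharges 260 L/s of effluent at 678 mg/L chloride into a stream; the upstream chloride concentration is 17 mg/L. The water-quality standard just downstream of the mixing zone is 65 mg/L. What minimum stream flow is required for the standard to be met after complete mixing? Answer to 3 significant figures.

Set C_mix = 65: (Q·17.00 + 260.0·678.0) / (Q + 260.0) = 65
→ Q = 260.0·(678.0 − 65)/(65 − 17.00) = 3320 L/s.

3320 L/s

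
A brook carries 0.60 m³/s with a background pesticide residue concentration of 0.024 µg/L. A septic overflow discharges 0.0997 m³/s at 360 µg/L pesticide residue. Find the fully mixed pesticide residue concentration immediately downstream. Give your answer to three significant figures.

51.3 µg/L

After mixing, C = (0.6000·0.02400 + 0.09970·360.0) / 0.6997 = 35.91/0.6997 = 51.32 µg/L.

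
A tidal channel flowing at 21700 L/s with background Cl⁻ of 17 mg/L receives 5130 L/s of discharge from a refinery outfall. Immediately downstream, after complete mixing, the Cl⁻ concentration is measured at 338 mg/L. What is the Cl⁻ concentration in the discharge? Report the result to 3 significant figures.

Mass balance: 21700·17.00 + 5130·Cₑ = 26830·338.0
→ Cₑ = (26830·338.0 − 21700·17.00) / 5130 = 1696 mg/L.

1700 mg/L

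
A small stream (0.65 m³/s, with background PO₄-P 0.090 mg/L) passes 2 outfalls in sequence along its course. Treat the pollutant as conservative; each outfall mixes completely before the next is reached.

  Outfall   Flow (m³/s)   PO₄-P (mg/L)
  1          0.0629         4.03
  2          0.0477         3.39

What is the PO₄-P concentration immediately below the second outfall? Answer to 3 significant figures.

Below outfall 1: Q → 0.7129 m³/s, C = (0.6500·0.09000 + 0.06290·4.030)/0.7129 = 0.4376 mg/L.
Below outfall 2: Q → 0.7606 m³/s, C = (0.7129·0.4376 + 0.04770·3.390)/0.7606 = 0.6228 mg/L.

0.623 mg/L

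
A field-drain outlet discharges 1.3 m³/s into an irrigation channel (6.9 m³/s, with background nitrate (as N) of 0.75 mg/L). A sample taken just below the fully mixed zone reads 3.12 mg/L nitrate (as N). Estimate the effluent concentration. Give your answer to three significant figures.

15.7 mg/L

Mass balance: 6.900·0.7500 + 1.300·Cₑ = 8.200·3.120
→ Cₑ = (8.200·3.120 − 6.900·0.7500) / 1.300 = 15.70 mg/L.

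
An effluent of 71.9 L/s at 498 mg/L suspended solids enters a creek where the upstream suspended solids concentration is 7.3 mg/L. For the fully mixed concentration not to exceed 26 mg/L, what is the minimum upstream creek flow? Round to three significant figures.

Set C_mix = 26: (Q·7.300 + 71.90·498.0) / (Q + 71.90) = 26
→ Q = 71.90·(498.0 − 26)/(26 − 7.300) = 1815 L/s.

1810 L/s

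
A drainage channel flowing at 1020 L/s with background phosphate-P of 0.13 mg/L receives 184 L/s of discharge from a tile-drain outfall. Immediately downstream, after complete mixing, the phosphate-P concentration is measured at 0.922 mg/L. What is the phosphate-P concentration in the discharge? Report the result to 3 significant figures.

5.31 mg/L

Mass balance: 1020·0.1300 + 184.0·Cₑ = 1204·0.9220
→ Cₑ = (1204·0.9220 − 1020·0.1300) / 184.0 = 5.312 mg/L.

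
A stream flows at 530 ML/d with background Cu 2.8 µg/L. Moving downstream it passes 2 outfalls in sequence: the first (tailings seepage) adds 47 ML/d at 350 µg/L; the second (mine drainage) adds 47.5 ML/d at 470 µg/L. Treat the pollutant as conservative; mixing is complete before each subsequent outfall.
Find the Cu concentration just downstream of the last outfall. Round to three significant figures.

64.5 µg/L

After outfall 1: Q = 530.0 + 47.00 = 577.0 ML/d; C = (530.0·2.800 + 47.00·350.0)/577.0 = 31.08 µg/L.
After outfall 2: Q = 577.0 + 47.50 = 624.5 ML/d; C = (577.0·31.08 + 47.50·470.0)/624.5 = 64.47 µg/L.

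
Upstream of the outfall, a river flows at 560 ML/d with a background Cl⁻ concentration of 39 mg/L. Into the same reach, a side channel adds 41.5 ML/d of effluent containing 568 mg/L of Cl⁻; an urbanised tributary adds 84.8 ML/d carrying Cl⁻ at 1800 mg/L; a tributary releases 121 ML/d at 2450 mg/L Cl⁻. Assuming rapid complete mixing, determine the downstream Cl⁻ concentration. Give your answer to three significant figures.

After mixing, C = (560.0·39.00 + 41.50·568.0 + 84.80·1800 + 121.0·2450) / 807.3 = 494500/807.3 = 612.5 mg/L.

613 mg/L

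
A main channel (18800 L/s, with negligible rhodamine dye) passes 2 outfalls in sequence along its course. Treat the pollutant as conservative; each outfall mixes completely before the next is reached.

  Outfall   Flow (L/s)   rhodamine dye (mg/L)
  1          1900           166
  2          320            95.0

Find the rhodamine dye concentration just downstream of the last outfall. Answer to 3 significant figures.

Below outfall 1: Q → 20700 L/s, C = (18800·0 + 1900·166.0)/20700 = 15.24 mg/L.
Below outfall 2: Q → 21020 L/s, C = (20700·15.24 + 320.0·95.00)/21020 = 16.45 mg/L.

16.5 mg/L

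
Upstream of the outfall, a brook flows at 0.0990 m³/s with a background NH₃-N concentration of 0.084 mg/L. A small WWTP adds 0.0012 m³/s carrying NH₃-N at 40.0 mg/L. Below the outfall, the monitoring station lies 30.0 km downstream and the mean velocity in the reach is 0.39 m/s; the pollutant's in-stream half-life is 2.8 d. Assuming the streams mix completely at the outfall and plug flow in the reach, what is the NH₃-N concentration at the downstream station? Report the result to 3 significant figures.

0.451 mg/L

Flow-weighted average: C = (0.09900·0.08400 + 0.001200·40.00) / 0.1002 = 0.05632/0.1002 = 0.5620 mg/L.
Travel time t = 30.0·1000 / 0.39 = 76920 s = 21.37 h.
Half-life 2.8 d → k = ln 2 / 2.8 = 0.2476 d⁻¹.
Decay over the reach: 0.5620·exp(−kt) = 0.5620·0.8022 = 0.4509 mg/L.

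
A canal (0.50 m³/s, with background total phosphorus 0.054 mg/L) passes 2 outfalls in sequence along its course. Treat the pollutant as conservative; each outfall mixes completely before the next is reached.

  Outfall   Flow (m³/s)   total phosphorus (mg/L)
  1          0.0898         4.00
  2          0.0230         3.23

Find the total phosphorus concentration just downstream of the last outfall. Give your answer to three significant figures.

Outfall 1: combined Q = 0.5898 m³/s; C = (0.5000·0.05400 + 0.08980·4.000)/0.5898 = 0.6548 mg/L.
Outfall 2: combined Q = 0.6128 m³/s; C = (0.5898·0.6548 + 0.02300·3.230)/0.6128 = 0.7515 mg/L.

0.751 mg/L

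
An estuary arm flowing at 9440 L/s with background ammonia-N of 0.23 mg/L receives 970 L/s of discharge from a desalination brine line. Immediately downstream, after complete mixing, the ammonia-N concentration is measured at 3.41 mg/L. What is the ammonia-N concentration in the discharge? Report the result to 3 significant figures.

Mass balance: 9440·0.2300 + 970.0·Cₑ = 10410·3.410
→ Cₑ = (10410·3.410 − 9440·0.2300) / 970.0 = 34.36 mg/L.

34.4 mg/L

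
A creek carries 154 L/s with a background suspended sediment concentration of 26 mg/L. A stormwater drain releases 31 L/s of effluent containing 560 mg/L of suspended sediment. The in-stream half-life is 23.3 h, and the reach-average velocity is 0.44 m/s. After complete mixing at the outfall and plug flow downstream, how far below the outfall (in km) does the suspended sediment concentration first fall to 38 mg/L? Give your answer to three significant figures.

Flow-weighted average: C = (154.0·26.00 + 31.00·560.0) / 185.0 = 21360/185.0 = 115.5 mg/L.
Half-life 23.3 h → k = ln 2 / 23.3 = 0.02975 h⁻¹ = 0.7140 d⁻¹.
Set 115.5·exp(−k·t) = 38 → t = ln(115.5/38)/k = 134500 s = 37.36 h.
Distance = v·t = 0.44·134500 = 59180 m = 59.18 km.

59.2 km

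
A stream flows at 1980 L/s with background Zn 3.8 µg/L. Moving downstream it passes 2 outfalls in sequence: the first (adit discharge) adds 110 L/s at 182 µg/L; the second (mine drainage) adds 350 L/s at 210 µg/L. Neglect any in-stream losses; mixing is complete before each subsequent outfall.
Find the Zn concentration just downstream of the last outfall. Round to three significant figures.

Outfall 1: combined Q = 2090 L/s; C = (1980·3.800 + 110.0·182.0)/2090 = 13.18 µg/L.
Outfall 2: combined Q = 2440 L/s; C = (2090·13.18 + 350.0·210.0)/2440 = 41.41 µg/L.

41.4 µg/L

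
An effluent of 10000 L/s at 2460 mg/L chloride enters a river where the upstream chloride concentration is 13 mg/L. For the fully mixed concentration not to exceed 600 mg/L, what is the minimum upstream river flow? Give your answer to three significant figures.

Set C_mix = 600: (Q·13.00 + 10000·2460) / (Q + 10000) = 600
→ Q = 10000·(2460 − 600)/(600 − 13.00) = 31690 L/s.

31700 L/s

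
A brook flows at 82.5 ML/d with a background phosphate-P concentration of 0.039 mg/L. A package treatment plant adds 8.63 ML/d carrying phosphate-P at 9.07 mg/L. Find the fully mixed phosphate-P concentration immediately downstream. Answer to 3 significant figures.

0.894 mg/L

Mixed concentration C = ΣQC/ΣQ = (82.50·0.03900 + 8.630·9.070) / 91.13 = 81.49/91.13 = 0.8942 mg/L.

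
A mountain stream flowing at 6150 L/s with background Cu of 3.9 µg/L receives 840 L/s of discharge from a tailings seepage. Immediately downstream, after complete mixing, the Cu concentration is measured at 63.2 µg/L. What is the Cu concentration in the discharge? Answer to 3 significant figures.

497 µg/L

Mass balance: 6150·3.900 + 840.0·Cₑ = 6990·63.20
→ Cₑ = (6990·63.20 − 6150·3.900) / 840.0 = 497.4 µg/L.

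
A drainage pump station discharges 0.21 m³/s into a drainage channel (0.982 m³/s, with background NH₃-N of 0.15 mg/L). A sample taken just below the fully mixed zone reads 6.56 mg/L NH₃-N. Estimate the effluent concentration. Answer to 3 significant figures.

Mass balance: 0.9820·0.1500 + 0.2100·Cₑ = 1.192·6.560
→ Cₑ = (1.192·6.560 − 0.9820·0.1500) / 0.2100 = 36.53 mg/L.

36.5 mg/L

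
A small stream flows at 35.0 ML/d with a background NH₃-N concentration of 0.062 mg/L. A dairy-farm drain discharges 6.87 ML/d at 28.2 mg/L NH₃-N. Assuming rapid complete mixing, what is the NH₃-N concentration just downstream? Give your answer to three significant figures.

Conservation of mass: C = (35.00·0.06200 + 6.870·28.20) / 41.87 = 195.9/41.87 = 4.679 mg/L.

4.68 mg/L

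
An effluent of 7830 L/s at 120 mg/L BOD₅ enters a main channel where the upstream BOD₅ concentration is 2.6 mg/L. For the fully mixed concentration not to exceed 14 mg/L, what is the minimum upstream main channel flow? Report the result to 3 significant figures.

72800 L/s

Set C_mix = 14: (Q·2.600 + 7830·120.0) / (Q + 7830) = 14
→ Q = 7830·(120.0 − 14)/(14 − 2.600) = 72810 L/s.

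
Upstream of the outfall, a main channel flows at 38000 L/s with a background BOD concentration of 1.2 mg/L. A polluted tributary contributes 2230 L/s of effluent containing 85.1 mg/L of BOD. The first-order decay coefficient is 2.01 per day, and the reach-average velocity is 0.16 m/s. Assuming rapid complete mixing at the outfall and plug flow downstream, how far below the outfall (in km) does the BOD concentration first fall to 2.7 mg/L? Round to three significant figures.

Mass balance: C = (38000·1.200 + 2230·85.10) / 40230 = 235400/40230 = 5.851 mg/L.
Set 5.851·exp(−k·t) = 2.7 → t = ln(5.851/2.7)/k = 33240 s = 9.234 h.
Distance = v·t = 0.16·33240 = 5319 m = 5.319 km.

5.32 km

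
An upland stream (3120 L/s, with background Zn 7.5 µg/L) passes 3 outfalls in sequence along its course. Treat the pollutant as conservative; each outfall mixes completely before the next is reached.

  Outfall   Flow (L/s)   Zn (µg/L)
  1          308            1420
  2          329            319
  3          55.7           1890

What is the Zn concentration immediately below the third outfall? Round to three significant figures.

176 µg/L

After outfall 1: Q = 3120 + 308.0 = 3428 L/s; C = (3120·7.500 + 308.0·1420)/3428 = 134.4 µg/L.
After outfall 2: Q = 3428 + 329.0 = 3757 L/s; C = (3428·134.4 + 329.0·319.0)/3757 = 150.6 µg/L.
After outfall 3: Q = 3757 + 55.70 = 3813 L/s; C = (3757·150.6 + 55.70·1890)/3813 = 176.0 µg/L.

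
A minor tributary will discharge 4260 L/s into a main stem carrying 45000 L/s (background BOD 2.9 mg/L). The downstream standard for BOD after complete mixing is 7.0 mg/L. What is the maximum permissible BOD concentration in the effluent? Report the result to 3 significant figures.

50.3 mg/L

At the limit, (Qr·Cr + Qe·Cₑ)/(Qr + Qe) = 7.0:
Cₑ = (49260·7.0 − 45000·2.900) / 4260 = 50.31 mg/L.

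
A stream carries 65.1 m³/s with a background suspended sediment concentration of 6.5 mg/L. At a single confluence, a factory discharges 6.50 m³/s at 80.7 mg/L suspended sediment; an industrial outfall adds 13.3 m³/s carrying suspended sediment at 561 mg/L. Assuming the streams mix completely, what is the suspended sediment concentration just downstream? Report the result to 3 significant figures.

Flow-weighted average: C = (65.10·6.500 + 6.500·80.70 + 13.30·561.0) / 84.90 = 8409/84.90 = 99.05 mg/L.

99.0 mg/L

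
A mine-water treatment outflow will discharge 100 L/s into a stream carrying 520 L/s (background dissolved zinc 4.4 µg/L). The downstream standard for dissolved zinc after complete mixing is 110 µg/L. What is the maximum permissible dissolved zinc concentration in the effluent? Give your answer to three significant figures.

At the limit, (Qr·Cr + Qe·Cₑ)/(Qr + Qe) = 110:
Cₑ = (620.0·110 − 520.0·4.400) / 100.0 = 659.1 µg/L.

659 µg/L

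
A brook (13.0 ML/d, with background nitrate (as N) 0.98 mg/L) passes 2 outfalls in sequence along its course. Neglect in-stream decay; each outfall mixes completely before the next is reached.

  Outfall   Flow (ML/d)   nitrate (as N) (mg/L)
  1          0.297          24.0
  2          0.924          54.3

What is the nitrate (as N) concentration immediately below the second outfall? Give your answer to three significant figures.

4.93 mg/L

After outfall 1: Q = 13.00 + 0.2970 = 13.30 ML/d; C = (13.00·0.9800 + 0.2970·24.00)/13.30 = 1.494 mg/L.
After outfall 2: Q = 13.30 + 0.9240 = 14.22 ML/d; C = (13.30·1.494 + 0.9240·54.30)/14.22 = 4.925 mg/L.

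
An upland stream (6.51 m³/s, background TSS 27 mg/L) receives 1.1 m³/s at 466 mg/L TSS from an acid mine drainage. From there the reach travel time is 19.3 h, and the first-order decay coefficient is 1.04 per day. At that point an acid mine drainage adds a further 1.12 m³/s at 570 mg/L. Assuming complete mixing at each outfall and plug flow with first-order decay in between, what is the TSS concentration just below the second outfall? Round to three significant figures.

Mass balance: C = (6.510·27.00 + 1.100·466.0) / 7.610 = 688.4/7.610 = 90.46 mg/L; combined flow 7.610 m³/s.
Decay over the reach: 90.46·exp(−kt) = 90.46·0.4333 = 39.19 mg/L.
At the second outfall, C = (7.610·39.19 + 1.120·570.0) / (7.610 + 1.120) = 107.3 mg/L.

107 mg/L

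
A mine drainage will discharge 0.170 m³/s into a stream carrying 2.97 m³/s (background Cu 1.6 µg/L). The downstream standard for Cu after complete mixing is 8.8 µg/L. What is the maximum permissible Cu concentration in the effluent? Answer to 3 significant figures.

At the limit, (Qr·Cr + Qe·Cₑ)/(Qr + Qe) = 8.8:
Cₑ = (3.140·8.8 − 2.970·1.600) / 0.1700 = 134.6 µg/L.

135 µg/L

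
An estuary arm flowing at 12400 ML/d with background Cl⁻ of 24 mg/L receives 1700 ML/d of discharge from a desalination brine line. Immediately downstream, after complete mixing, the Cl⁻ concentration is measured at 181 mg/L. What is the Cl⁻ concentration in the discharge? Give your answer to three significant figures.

1330 mg/L

Mass balance: 12400·24.00 + 1700·Cₑ = 14100·181.0
→ Cₑ = (14100·181.0 − 12400·24.00) / 1700 = 1326 mg/L.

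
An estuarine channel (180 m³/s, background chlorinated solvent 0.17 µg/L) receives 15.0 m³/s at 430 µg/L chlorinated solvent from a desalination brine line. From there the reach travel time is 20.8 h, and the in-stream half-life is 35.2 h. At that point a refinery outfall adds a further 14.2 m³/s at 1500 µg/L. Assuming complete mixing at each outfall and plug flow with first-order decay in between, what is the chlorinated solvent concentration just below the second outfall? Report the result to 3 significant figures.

Mass balance: C = (180.0·0.1700 + 15.00·430.0) / 195.0 = 6481/195.0 = 33.23 µg/L; combined flow 195.0 m³/s.
Half-life 35.2 h → k = ln 2 / 35.2 = 0.01969 h⁻¹ = 0.4726 d⁻¹.
Decay over the reach: 33.23·exp(−kt) = 33.23·0.6639 = 22.06 µg/L.
At the second outfall, C = (195.0·22.06 + 14.20·1500) / (195.0 + 14.20) = 122.4 µg/L.

122 µg/L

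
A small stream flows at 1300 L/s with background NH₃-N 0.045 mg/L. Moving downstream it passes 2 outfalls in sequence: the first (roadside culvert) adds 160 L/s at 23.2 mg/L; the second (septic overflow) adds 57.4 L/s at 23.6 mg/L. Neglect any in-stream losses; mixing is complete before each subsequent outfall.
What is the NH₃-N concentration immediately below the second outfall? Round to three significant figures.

Below outfall 1: Q → 1460 L/s, C = (1300·0.04500 + 160.0·23.20)/1460 = 2.583 mg/L.
Below outfall 2: Q → 1517 L/s, C = (1460·2.583 + 57.40·23.60)/1517 = 3.378 mg/L.

3.38 mg/L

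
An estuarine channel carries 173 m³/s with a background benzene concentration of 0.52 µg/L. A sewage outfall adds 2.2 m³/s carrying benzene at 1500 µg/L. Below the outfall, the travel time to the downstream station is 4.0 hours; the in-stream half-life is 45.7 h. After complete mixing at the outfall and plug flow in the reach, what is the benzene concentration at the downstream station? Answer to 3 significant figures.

Conservation of mass: C = (173.0·0.5200 + 2.200·1500) / 175.2 = 3390/175.2 = 19.35 µg/L.
Half-life 45.7 h → k = ln 2 / 45.7 = 0.01517 h⁻¹ = 0.3640 d⁻¹.
After decay, C = 19.35 × e^(−kt) = 19.35 × 0.9411 = 18.21 µg/L.

18.2 µg/L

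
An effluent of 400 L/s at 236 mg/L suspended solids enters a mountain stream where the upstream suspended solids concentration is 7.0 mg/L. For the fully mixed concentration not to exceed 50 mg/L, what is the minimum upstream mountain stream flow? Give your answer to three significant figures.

1730 L/s

Set C_mix = 50: (Q·7.000 + 400.0·236.0) / (Q + 400.0) = 50
→ Q = 400.0·(236.0 − 50)/(50 − 7.000) = 1730 L/s.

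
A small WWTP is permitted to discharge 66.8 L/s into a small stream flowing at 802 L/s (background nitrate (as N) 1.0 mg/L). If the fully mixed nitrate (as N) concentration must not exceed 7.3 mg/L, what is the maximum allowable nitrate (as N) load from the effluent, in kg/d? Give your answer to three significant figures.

Mass balance at the limit: 802.0·1.000 + 66.80·Cₑ = 868.8·7.3 → Cₑ = 82.94 mg/L.
66.80 L/s = 0.06680 m³/s. Load = 0.06680 m³/s × 82.94 g/m³ × 86 400 s/d = 478.7 kg/d.

479 kg/d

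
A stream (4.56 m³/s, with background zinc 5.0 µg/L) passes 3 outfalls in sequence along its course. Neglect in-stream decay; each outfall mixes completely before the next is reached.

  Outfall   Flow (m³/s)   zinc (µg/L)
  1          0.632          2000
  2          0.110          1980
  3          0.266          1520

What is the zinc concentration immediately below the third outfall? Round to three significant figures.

343 µg/L

After outfall 1: Q = 4.560 + 0.6320 = 5.192 m³/s; C = (4.560·5.000 + 0.6320·2000)/5.192 = 247.8 µg/L.
After outfall 2: Q = 5.192 + 0.1100 = 5.302 m³/s; C = (5.192·247.8 + 0.1100·1980)/5.302 = 283.8 µg/L.
After outfall 3: Q = 5.302 + 0.2660 = 5.568 m³/s; C = (5.302·283.8 + 0.2660·1520)/5.568 = 342.8 µg/L.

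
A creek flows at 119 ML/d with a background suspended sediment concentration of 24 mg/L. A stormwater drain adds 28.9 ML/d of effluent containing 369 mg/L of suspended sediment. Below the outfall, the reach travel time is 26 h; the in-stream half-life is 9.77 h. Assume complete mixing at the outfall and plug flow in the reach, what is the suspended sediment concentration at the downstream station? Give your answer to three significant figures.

14.5 mg/L

Mixed concentration C = ΣQC/ΣQ = (119.0·24.00 + 28.90·369.0) / 147.9 = 13520/147.9 = 91.41 mg/L.
Half-life 9.77 h → k = ln 2 / 9.77 = 0.07095 h⁻¹ = 1.703 d⁻¹.
After decay, C = 91.41 × e^(−kt) = 91.41 × 0.1581 = 14.45 mg/L.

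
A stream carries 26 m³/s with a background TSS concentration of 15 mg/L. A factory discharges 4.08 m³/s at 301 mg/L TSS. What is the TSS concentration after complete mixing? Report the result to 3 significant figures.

Flow-weighted average: C = (26.00·15.00 + 4.080·301.0) / 30.08 = 1618/30.08 = 53.79 mg/L.

53.8 mg/L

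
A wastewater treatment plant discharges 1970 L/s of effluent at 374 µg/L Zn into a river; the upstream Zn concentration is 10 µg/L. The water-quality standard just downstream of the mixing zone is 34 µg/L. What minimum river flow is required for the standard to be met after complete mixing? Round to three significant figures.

Set C_mix = 34: (Q·10.00 + 1970·374.0) / (Q + 1970) = 34
→ Q = 1970·(374.0 − 34)/(34 − 10.00) = 27910 L/s.

27900 L/s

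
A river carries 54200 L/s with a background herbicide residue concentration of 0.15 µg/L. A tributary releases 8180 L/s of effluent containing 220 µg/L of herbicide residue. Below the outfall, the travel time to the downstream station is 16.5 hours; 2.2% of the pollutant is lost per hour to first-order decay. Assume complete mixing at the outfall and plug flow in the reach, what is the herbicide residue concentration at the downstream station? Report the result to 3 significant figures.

20.1 µg/L

After mixing, C = (54200·0.1500 + 8180·220.0) / 62380 = 1808000/62380 = 28.98 µg/L.
2.2%/h lost → k = −ln(1 − 0.022) = 0.02225 h⁻¹.
First-order decay: C = 28.98·exp(−k·t) = 28.98·0.6928 = 20.08 µg/L.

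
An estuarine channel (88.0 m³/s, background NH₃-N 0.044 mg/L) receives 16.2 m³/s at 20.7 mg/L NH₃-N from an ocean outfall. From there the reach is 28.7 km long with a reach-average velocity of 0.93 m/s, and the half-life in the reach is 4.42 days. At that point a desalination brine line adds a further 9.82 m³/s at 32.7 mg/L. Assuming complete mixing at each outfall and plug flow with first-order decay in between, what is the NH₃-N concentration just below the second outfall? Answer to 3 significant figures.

Flow-weighted average: C = (88.00·0.04400 + 16.20·20.70) / 104.2 = 339.2/104.2 = 3.255 mg/L; combined flow 104.2 m³/s.
Travel time t = 28.7·1000 / 0.93 = 30860 s = 8.572 h.
Half-life 4.42 d → k = ln 2 / 4.42 = 0.1568 d⁻¹.
First-order decay: C = 3.255·exp(−k·t) = 3.255·0.9455 = 3.078 mg/L.
At the second outfall, C = (104.2·3.078 + 9.820·32.70) / (104.2 + 9.820) = 5.629 mg/L.

5.63 mg/L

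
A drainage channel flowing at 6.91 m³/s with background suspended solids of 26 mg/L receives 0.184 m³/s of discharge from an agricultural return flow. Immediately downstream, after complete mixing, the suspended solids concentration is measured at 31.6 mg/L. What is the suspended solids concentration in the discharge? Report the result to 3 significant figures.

242 mg/L

Mass balance: 6.910·26.00 + 0.1840·Cₑ = 7.094·31.60
→ Cₑ = (7.094·31.60 − 6.910·26.00) / 0.1840 = 241.9 mg/L.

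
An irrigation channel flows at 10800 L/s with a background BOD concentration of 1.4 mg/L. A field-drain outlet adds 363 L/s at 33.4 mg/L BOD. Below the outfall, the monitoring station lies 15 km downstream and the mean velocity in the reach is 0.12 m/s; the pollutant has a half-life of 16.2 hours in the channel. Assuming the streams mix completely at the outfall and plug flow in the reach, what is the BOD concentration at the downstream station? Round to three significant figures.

0.552 mg/L

After mixing, C = (10800·1.400 + 363.0·33.40) / 11160 = 27240/11160 = 2.441 mg/L.
Travel time t = 15·1000 / 0.12 = 125000 s = 34.72 h.
Half-life 16.2 h → k = ln 2 / 16.2 = 0.04279 h⁻¹ = 1.027 d⁻¹.
After decay, C = 2.441 × e^(−kt) = 2.441 × 0.2264 = 0.5524 mg/L.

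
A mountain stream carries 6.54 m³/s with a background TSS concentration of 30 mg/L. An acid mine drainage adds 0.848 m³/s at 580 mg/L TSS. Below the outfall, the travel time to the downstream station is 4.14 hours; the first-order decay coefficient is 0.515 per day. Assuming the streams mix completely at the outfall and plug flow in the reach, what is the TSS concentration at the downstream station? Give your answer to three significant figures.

Conservation of mass: C = (6.540·30.00 + 0.8480·580.0) / 7.388 = 688.0/7.388 = 93.13 mg/L.
Applying C = C₀e^(−kt): 93.13 × 0.9150 = 85.21 mg/L.

85.2 mg/L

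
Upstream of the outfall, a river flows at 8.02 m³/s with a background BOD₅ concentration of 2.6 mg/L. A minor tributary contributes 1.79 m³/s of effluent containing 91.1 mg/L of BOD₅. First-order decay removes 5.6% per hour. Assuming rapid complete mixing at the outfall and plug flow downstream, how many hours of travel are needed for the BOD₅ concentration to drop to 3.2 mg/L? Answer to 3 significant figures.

Mass balance: C = (8.020·2.600 + 1.790·91.10) / 9.810 = 183.9/9.810 = 18.75 mg/L.
5.6%/h lost → k = −ln(1 − 0.056) = 0.05763 h⁻¹.
18.75·exp(−k·t) = 3.2 → t = ln(18.75/3.2)/k = 110400 s = 30.68 h.

30.7 h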